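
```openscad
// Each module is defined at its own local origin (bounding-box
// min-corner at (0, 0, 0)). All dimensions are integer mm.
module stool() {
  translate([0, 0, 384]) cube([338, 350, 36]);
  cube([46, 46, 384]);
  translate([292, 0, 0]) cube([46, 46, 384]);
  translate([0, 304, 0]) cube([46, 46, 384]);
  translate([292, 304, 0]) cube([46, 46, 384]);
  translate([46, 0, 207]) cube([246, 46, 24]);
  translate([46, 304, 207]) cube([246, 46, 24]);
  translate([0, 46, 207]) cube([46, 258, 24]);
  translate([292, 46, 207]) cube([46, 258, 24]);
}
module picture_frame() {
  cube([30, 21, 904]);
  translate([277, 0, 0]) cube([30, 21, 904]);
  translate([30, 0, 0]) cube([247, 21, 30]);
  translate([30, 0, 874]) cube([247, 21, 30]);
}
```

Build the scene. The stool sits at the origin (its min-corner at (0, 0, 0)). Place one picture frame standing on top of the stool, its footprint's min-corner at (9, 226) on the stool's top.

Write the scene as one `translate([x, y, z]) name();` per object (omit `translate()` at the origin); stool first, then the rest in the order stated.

stool();
translate([9, 226, 420]) picture_frame();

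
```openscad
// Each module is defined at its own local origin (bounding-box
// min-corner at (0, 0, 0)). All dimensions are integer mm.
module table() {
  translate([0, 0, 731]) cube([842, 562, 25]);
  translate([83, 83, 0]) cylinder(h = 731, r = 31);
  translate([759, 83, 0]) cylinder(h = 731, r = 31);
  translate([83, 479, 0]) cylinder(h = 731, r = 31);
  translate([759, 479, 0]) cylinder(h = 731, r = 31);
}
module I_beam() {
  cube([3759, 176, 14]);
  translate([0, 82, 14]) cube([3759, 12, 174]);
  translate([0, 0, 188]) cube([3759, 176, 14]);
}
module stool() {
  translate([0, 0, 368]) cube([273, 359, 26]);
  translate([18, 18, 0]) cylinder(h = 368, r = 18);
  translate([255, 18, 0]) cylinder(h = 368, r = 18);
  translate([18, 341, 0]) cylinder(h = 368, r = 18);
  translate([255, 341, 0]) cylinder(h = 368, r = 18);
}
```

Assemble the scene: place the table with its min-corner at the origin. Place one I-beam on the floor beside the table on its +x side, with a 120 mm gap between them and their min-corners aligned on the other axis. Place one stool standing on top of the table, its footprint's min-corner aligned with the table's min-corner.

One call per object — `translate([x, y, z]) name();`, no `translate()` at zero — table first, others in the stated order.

table();
translate([962, 0, 0]) I_beam();
translate([0, 0, 756]) stool();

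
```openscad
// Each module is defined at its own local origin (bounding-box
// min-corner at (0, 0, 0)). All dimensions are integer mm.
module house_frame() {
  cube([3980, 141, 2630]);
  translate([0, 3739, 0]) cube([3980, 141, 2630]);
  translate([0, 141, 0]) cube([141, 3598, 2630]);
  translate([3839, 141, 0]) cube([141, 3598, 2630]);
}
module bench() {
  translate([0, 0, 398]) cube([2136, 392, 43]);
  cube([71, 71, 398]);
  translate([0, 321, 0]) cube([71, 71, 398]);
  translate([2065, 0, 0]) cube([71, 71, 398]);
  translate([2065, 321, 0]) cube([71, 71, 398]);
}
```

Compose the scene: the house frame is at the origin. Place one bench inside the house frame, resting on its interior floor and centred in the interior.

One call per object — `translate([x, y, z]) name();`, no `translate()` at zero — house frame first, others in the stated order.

house_frame();
translate([922, 1744, 0]) bench();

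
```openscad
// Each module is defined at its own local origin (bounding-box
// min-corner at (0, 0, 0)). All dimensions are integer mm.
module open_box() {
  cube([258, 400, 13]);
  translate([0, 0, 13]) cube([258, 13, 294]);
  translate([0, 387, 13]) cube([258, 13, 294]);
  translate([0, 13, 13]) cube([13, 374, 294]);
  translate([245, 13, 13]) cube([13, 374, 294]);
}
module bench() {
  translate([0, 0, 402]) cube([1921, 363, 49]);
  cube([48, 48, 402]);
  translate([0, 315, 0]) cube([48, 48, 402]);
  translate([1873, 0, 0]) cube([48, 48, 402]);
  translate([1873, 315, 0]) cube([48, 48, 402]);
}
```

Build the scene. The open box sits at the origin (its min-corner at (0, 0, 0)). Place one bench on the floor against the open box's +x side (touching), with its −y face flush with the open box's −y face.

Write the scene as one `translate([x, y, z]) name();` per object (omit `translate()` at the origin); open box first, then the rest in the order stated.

open_box();
translate([258, 0, 0]) bench();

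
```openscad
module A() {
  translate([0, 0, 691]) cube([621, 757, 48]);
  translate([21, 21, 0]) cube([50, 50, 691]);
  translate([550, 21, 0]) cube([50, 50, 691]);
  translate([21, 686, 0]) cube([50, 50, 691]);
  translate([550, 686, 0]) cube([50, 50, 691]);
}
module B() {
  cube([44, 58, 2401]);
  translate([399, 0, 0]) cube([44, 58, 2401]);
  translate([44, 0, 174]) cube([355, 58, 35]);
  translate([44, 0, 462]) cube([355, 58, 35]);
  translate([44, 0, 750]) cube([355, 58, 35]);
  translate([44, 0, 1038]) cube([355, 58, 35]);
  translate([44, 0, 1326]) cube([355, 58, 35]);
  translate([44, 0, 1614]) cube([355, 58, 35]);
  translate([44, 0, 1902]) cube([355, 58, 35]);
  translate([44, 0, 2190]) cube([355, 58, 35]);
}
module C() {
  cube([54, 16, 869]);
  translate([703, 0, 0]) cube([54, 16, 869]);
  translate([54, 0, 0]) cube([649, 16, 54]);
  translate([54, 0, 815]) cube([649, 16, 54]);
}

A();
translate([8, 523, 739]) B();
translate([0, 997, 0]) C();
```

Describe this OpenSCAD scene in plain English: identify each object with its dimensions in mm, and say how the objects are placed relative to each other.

A is a table: top 621 mm (x) × 757 mm (y), 48 mm thick, upper face at z = 739 mm, on four 50×50 mm square legs, each inset 21 mm from the nearest pair of top edges, running from z = 0 to the bottom of the top.

B is a wooden ladder with two side rails of 44×58 mm section and 2401 mm height, set 443 mm apart overall. Between them run 8 rectangular rungs (58 mm deep, 35 mm thick), front faces flush with the rails' −y face. The bottom of the first rung is 174 mm above the floor and each subsequent rung is 288 mm higher than the one below.

C is a picture frame with a 649×761 mm rectangular opening (x by z) and a uniform 54 mm border on every side. Frame depth is 16 mm along y. It is built from two vertical stiles running the full outside height and two horizontal rails spanning the gap between the stiles.

The ladder is on top of the table. The picture frame is on the floor beside the table on its +y side.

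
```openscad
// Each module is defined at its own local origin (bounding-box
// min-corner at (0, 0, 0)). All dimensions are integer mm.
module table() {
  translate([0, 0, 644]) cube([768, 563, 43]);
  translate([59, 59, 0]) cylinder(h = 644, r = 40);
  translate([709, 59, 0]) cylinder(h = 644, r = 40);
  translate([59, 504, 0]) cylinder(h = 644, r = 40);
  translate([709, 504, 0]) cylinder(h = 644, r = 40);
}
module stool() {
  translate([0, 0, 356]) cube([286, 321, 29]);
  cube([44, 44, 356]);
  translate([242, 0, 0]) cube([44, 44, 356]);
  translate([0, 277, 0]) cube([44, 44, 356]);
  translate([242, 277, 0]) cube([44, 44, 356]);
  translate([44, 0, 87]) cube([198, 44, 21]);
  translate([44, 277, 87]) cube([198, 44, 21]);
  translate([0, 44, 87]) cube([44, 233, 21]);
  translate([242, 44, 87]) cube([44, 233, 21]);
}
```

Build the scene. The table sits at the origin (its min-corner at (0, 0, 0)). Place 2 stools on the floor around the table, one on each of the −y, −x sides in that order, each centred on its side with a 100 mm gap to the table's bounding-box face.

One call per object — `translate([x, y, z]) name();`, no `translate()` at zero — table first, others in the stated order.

table();
translate([241, -421, 0]) stool();
translate([-386, 121, 0]) stool();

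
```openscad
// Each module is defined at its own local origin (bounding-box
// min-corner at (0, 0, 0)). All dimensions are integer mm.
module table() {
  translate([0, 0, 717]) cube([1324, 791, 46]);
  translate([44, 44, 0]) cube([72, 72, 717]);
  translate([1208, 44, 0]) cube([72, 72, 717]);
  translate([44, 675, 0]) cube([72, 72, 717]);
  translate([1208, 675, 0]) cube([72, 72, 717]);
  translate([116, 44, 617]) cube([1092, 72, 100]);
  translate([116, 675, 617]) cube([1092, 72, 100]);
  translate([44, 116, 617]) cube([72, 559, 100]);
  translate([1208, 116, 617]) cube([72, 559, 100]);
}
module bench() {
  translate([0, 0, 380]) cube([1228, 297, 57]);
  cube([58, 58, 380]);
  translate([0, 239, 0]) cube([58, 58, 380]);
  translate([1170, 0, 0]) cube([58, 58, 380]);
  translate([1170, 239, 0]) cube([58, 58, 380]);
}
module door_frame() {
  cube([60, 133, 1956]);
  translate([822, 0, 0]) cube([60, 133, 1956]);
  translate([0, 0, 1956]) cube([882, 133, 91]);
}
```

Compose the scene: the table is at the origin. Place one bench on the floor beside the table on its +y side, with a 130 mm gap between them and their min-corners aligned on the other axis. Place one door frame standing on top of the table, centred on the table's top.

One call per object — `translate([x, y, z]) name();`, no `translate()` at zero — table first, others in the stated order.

table();
translate([0, 921, 0]) bench();
translate([221, 329, 763]) door_frame();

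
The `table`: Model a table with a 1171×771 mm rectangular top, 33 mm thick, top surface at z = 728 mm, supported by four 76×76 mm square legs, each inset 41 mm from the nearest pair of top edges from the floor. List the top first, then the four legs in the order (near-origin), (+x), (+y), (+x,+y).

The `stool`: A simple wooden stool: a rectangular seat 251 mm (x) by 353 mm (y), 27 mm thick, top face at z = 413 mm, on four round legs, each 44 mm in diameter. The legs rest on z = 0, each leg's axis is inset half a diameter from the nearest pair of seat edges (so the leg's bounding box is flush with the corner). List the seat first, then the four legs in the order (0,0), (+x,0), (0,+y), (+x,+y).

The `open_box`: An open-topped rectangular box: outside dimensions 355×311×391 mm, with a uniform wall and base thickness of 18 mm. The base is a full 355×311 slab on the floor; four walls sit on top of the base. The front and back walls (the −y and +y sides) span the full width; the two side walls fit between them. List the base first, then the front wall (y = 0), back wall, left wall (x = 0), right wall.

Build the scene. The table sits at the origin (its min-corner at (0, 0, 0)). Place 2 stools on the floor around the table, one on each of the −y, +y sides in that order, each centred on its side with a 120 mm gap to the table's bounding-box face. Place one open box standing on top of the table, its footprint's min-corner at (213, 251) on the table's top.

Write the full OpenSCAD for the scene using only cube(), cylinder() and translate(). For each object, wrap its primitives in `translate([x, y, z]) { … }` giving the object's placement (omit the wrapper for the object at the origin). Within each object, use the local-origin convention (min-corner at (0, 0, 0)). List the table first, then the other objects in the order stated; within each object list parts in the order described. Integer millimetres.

translate([0, 0, 695]) cube([1171, 771, 33]);
translate([41, 41, 0]) cube([76, 76, 695]);
translate([1054, 41, 0]) cube([76, 76, 695]);
translate([41, 654, 0]) cube([76, 76, 695]);
translate([1054, 654, 0]) cube([76, 76, 695]);
translate([460, -473, 0]) {
  translate([0, 0, 386]) cube([251, 353, 27]);
  translate([22, 22, 0]) cylinder(h = 386, r = 22);
  translate([229, 22, 0]) cylinder(h = 386, r = 22);
  translate([22, 331, 0]) cylinder(h = 386, r = 22);
  translate([229, 331, 0]) cylinder(h = 386, r = 22);
}
translate([460, 891, 0]) {
  translate([0, 0, 386]) cube([251, 353, 27]);
  translate([22, 22, 0]) cylinder(h = 386, r = 22);
  translate([229, 22, 0]) cylinder(h = 386, r = 22);
  translate([22, 331, 0]) cylinder(h = 386, r = 22);
  translate([229, 331, 0]) cylinder(h = 386, r = 22);
}
translate([213, 251, 728]) {
  cube([355, 311, 18]);
  translate([0, 0, 18]) cube([355, 18, 373]);
  translate([0, 293, 18]) cube([355, 18, 373]);
  translate([0, 18, 18]) cube([18, 275, 373]);
  translate([337, 18, 18]) cube([18, 275, 373]);
}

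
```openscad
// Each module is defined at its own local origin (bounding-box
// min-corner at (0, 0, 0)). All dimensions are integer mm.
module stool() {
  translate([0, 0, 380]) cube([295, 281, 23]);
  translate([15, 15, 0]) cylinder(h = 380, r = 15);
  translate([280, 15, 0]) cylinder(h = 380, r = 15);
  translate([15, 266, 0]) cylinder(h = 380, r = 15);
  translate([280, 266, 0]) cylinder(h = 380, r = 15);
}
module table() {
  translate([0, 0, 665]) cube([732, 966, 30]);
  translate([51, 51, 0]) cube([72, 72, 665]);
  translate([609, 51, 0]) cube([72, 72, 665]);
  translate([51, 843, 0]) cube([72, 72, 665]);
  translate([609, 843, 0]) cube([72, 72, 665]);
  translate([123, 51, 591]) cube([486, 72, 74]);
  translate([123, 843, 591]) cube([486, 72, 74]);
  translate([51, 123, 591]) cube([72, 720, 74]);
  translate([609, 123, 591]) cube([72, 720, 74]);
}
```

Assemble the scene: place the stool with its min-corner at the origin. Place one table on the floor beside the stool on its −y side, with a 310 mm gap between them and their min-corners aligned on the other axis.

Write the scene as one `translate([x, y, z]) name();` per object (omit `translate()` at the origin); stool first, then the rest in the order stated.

stool();
translate([0, -1276, 0]) table();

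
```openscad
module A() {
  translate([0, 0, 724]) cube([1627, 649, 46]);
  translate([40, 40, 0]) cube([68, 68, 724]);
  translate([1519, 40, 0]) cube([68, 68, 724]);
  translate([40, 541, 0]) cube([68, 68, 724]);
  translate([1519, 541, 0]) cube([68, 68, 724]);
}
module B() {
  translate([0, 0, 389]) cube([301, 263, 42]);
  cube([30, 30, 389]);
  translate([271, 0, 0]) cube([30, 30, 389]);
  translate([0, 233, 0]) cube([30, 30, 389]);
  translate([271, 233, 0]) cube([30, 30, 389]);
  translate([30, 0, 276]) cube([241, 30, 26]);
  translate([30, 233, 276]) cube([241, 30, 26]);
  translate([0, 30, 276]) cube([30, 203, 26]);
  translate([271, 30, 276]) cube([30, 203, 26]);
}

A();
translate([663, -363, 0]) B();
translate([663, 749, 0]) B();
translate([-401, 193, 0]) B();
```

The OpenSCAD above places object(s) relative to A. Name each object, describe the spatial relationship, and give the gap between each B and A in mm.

A is a table. B is a stool. Three stools sit around the table at the −y, +y, −x sides. The gap between each stool and the table is 100 mm.

Each stool's nearest face is 100 mm from the table's bounding box.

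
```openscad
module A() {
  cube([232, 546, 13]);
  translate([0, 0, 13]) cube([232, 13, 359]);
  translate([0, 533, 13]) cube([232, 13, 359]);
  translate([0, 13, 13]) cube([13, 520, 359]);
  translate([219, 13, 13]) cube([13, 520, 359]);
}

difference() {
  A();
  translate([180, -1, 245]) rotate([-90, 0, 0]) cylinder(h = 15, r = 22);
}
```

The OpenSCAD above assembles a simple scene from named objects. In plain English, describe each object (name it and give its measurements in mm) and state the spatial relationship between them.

A is an open storage box with external size 232×546×372 mm and wall thickness 13 mm (the base is also 13 mm thick). The base covers the whole footprint; the four walls stand on the base, with the y-facing walls full-width and the x-facing walls fitting between their inner faces.

The open box has a circular hole of radius 22 mm through its front wall, centred at (x = 180, z = 245).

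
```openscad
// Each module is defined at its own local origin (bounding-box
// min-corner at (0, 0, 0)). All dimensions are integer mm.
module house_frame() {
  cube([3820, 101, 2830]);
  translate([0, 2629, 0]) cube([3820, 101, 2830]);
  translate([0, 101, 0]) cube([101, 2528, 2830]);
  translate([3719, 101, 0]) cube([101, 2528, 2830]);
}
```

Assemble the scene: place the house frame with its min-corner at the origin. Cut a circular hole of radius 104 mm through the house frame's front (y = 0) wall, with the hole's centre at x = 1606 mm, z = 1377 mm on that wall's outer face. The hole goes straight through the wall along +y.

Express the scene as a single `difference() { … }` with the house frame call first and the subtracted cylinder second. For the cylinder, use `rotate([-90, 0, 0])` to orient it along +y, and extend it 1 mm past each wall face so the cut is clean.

difference() {
  house_frame();
  translate([1606, -1, 1377]) rotate([-90, 0, 0]) cylinder(h = 103, r = 104);
}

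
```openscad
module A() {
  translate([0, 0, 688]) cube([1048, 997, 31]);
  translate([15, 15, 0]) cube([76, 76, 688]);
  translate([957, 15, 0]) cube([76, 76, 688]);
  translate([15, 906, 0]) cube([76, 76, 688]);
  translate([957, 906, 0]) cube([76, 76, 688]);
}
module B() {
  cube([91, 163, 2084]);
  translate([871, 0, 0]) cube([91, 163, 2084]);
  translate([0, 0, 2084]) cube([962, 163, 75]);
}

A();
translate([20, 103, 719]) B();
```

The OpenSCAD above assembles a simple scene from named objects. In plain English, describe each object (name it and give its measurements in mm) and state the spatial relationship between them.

A is a table with a 1048×997 mm rectangular top, 31 mm thick, top surface at z = 719 mm, supported by four 76×76 mm square legs, each inset 15 mm from the nearest pair of top edges, running from the floor.

B is a door frame. The clear opening is 780 mm wide and 2084 mm high. Two 91 mm wide jambs, 163 mm deep, stand either side of the opening from the floor to the top of the opening. A 75 mm thick head sits across the top of both jambs, spanning the full outside width of the frame.

The door frame is on top of the table.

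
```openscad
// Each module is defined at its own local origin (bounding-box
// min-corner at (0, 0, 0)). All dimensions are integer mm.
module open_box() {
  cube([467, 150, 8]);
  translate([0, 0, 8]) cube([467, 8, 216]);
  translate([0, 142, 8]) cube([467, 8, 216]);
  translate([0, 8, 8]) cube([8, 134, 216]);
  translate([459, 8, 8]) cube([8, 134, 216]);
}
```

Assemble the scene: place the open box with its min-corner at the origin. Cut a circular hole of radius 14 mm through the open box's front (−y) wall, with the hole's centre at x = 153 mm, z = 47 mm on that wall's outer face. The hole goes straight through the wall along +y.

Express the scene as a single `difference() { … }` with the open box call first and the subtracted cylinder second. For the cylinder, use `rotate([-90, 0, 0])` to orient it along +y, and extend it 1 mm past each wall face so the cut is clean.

difference() {
  open_box();
  translate([153, -1, 47]) rotate([-90, 0, 0]) cylinder(h = 10, r = 14);
}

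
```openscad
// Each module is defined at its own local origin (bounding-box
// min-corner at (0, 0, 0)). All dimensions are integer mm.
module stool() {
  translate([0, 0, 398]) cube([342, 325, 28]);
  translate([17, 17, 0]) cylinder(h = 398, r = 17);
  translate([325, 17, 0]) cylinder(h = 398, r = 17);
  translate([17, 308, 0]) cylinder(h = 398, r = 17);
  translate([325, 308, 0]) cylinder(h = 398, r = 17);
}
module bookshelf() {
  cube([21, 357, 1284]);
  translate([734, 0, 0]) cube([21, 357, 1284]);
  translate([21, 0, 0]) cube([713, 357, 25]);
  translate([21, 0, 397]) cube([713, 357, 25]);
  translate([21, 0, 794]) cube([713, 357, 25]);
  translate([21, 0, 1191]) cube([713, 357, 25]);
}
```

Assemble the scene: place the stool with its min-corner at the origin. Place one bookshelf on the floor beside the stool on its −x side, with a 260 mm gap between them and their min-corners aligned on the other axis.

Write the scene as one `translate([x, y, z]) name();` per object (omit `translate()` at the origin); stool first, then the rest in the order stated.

stool();
translate([-1015, 0, 0]) bookshelf();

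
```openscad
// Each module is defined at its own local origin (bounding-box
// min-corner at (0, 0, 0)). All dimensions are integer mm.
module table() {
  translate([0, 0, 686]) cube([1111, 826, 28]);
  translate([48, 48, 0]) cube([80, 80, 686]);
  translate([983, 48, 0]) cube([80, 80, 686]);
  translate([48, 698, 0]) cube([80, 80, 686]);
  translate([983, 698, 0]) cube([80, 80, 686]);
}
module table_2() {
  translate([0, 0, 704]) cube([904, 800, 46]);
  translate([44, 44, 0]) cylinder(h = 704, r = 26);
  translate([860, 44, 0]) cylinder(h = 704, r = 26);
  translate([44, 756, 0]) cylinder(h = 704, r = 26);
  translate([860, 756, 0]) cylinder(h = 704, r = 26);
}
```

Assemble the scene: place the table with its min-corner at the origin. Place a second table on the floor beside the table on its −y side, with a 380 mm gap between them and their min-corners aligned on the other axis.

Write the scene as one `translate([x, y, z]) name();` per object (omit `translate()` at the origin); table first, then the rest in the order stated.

table();
translate([0, -1180, 0]) table_2();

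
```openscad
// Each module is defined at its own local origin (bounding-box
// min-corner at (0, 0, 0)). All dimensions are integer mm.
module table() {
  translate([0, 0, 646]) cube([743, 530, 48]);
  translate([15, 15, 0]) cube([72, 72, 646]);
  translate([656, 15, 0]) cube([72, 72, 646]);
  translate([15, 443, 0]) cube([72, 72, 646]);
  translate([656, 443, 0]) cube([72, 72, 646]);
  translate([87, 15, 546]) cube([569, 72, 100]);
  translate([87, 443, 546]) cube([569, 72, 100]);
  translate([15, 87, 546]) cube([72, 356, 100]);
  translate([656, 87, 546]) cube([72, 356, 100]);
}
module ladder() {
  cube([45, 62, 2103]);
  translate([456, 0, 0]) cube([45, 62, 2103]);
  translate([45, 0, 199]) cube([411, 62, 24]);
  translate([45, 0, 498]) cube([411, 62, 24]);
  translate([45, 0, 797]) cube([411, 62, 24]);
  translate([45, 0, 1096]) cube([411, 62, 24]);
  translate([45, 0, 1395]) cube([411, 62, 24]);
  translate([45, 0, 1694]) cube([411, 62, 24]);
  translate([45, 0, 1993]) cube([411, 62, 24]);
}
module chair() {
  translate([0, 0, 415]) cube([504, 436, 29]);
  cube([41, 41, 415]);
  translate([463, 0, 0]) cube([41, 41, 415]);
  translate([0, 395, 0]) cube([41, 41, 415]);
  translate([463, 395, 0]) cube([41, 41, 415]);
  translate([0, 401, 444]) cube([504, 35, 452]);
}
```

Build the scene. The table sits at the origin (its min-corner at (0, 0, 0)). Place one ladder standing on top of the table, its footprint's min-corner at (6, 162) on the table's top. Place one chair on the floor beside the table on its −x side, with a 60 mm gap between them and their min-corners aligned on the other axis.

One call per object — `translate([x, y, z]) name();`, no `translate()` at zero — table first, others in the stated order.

table();
translate([6, 162, 694]) ladder();
translate([-564, 0, 0]) chair();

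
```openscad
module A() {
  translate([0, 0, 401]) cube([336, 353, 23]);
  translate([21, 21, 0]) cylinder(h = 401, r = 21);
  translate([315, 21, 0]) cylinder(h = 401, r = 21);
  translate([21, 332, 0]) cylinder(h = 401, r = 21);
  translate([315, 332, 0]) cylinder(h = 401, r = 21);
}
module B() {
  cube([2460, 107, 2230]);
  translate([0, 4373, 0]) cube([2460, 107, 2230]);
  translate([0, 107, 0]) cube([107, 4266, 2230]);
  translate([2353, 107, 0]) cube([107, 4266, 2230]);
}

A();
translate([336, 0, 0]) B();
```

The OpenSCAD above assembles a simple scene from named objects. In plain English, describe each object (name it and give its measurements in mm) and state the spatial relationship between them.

A is a four-legged stool. The seat is a 336×353×23 mm slab whose top surface is at z = 424 mm; four round legs, each 42 mm in diameter, run from the floor (z = 0) to the underside of the seat, each leg's axis is inset half a diameter from the nearest pair of seat edges (so the leg's bounding box is flush with the corner).

B is a box-shaped house frame (walls only): outside footprint 2460×4480 mm, wall height 2230 mm, wall thickness 107 mm. The two y-facing walls run the full x-width; the two x-facing walls fit between the inner faces of the y-facing walls.

The house frame is against the stool's +x side, with their −y faces flush.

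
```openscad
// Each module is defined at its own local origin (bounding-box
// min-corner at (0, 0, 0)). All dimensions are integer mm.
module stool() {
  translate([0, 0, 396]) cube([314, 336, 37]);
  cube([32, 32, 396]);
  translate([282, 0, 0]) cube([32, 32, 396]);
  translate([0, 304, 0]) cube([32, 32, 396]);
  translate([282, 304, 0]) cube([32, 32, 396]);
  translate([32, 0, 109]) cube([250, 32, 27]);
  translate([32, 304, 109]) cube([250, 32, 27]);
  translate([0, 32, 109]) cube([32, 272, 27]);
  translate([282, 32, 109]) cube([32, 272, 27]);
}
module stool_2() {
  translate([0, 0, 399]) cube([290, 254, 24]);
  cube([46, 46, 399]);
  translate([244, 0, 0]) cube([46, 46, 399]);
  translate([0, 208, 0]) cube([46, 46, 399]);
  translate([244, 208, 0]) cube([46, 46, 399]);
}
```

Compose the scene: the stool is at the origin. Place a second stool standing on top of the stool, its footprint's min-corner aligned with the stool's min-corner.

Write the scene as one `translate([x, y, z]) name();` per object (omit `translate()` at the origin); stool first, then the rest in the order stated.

stool();
translate([0, 0, 433]) stool_2();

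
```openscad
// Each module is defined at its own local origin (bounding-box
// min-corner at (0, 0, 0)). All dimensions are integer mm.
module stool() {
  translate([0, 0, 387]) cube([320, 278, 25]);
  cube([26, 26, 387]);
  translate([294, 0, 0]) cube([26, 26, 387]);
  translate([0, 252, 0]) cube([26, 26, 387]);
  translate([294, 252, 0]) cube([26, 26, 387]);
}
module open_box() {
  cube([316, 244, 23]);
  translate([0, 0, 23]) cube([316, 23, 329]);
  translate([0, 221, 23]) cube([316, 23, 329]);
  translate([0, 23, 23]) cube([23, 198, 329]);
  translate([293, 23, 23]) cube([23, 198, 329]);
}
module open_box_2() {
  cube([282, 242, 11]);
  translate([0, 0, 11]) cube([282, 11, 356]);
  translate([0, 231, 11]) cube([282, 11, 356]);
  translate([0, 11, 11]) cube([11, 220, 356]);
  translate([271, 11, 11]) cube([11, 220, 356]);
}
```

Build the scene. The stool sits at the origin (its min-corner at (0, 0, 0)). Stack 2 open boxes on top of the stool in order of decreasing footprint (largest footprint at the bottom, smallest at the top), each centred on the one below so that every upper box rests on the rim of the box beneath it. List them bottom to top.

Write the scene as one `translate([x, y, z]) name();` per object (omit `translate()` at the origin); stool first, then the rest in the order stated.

stool();
translate([2, 17, 412]) open_box();
translate([19, 18, 764]) open_box_2();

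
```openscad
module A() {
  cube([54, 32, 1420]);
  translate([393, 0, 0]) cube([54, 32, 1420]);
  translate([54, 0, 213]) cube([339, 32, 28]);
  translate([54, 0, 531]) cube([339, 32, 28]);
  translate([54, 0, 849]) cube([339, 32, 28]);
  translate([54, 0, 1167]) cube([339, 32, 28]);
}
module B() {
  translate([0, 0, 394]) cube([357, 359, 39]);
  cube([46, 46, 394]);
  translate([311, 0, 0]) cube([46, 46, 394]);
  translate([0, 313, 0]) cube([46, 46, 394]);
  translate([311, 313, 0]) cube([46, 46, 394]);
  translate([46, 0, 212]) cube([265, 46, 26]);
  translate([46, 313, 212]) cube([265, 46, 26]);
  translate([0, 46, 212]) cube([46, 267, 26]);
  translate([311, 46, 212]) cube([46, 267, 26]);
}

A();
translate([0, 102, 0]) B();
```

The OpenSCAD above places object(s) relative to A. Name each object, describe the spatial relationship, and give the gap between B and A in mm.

A is a ladder. B is a stool. The stool is on the floor beside the ladder on its +y side. The gap between the stool and the ladder is 70 mm.

The stool's nearest face is 70 mm from the ladder's +y face.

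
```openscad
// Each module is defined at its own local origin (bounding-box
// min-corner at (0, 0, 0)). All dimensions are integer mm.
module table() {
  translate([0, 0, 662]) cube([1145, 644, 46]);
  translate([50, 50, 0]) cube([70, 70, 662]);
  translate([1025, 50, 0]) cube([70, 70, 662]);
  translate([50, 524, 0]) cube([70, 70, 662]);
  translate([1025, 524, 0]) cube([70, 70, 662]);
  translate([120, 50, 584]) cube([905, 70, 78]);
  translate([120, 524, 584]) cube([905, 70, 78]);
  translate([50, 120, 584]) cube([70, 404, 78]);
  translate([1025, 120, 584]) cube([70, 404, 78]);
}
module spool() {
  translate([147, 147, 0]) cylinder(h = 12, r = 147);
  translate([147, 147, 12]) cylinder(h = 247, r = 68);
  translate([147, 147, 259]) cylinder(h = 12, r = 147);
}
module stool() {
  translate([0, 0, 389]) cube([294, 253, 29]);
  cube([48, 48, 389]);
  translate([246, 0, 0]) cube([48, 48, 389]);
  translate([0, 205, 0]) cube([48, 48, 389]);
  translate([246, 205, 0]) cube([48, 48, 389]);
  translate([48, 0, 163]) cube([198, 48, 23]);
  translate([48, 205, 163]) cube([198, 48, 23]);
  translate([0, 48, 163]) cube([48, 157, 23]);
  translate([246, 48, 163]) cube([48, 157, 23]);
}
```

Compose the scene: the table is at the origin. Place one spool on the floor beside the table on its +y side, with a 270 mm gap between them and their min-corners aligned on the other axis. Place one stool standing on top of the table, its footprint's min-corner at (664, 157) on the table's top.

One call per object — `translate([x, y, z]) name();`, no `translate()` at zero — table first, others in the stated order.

table();
translate([0, 914, 0]) spool();
translate([664, 157, 708]) stool();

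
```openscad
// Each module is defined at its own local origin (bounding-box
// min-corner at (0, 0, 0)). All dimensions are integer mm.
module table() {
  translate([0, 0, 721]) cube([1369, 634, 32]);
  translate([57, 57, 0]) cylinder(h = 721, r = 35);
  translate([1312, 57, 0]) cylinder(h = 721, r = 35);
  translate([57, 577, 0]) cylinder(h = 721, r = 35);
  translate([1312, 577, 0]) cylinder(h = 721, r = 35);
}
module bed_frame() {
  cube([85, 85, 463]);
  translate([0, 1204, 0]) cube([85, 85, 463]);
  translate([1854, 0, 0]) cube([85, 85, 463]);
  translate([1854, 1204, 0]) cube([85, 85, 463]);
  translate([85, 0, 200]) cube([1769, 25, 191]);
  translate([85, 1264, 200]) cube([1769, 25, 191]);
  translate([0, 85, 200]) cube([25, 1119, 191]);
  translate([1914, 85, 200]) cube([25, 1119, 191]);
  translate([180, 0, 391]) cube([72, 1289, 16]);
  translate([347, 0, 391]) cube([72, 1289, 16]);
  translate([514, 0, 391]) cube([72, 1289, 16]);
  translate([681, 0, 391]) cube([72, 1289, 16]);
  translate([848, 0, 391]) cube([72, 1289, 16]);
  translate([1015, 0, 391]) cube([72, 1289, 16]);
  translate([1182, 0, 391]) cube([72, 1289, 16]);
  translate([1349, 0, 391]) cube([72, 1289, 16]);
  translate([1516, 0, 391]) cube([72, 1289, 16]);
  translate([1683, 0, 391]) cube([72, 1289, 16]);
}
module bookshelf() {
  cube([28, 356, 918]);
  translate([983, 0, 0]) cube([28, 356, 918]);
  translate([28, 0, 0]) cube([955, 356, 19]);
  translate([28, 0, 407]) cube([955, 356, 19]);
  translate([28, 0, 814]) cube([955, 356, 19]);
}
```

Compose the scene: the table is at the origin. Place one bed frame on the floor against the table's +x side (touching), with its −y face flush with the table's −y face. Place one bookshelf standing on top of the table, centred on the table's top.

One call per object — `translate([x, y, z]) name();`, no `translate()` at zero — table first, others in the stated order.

table();
translate([1369, 0, 0]) bed_frame();
translate([179, 139, 753]) bookshelf();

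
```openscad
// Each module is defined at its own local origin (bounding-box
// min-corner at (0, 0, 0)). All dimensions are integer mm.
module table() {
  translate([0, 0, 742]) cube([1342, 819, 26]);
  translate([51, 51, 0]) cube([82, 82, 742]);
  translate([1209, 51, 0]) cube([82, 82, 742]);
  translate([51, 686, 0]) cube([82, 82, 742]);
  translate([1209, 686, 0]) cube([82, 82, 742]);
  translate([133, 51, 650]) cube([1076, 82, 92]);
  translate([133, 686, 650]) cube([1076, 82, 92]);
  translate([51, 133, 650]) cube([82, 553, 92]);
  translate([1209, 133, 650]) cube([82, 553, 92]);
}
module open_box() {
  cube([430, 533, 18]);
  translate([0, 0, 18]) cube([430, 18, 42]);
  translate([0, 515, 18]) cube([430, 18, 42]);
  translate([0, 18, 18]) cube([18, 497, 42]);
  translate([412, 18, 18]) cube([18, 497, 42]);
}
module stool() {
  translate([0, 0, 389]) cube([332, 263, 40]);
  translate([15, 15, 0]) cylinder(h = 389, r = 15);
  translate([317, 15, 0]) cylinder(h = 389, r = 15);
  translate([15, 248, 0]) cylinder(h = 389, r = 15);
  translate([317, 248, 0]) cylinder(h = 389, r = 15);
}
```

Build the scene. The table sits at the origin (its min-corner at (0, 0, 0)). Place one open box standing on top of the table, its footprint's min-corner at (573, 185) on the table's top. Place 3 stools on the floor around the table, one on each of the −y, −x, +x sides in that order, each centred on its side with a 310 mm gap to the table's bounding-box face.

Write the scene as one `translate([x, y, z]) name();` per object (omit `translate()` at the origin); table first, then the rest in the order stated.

table();
translate([573, 185, 768]) open_box();
translate([505, -573, 0]) stool();
translate([-642, 278, 0]) stool();
translate([1652, 278, 0]) stool();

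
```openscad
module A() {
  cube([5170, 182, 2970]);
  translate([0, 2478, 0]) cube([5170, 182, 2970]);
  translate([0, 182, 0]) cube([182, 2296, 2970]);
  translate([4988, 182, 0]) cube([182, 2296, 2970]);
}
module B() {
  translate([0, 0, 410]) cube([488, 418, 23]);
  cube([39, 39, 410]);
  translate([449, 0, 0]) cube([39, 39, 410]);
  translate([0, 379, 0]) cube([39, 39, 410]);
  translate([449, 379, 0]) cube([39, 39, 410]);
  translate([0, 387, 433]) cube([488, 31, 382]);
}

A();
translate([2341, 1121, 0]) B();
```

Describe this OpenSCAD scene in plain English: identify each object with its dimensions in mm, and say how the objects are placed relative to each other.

A is a box-shaped house frame (walls only): outside footprint 5170×2660 mm, wall height 2970 mm, wall thickness 182 mm. The two y-facing walls run the full x-width; the two x-facing walls fit between the inner faces of the y-facing walls.

B is a chair: 488×418 mm seat, 23 mm thick, top at z = 433 mm, on four 39 mm square corner legs flush with the seat edges. A 31 mm thick backrest slab spans the full seat width, extending 382 mm above the seat top, its back face flush with the seat's +y edge.

The chair sits inside the house frame, centred.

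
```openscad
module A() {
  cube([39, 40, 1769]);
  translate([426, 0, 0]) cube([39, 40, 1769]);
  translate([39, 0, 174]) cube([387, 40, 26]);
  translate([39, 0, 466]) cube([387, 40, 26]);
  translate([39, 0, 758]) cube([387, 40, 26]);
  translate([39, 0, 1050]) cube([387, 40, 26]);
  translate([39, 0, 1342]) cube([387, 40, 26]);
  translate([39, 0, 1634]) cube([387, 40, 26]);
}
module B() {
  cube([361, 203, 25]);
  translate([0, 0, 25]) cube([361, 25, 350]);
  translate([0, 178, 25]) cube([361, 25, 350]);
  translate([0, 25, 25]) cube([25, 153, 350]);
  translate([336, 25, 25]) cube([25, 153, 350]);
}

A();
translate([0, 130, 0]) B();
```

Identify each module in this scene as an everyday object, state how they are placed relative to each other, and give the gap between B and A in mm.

A is a ladder. B is an open box. The open box is on the floor beside the ladder on its +y side. The gap between the open box and the ladder is 90 mm.

The open box's nearest face is 90 mm from the ladder's +y face.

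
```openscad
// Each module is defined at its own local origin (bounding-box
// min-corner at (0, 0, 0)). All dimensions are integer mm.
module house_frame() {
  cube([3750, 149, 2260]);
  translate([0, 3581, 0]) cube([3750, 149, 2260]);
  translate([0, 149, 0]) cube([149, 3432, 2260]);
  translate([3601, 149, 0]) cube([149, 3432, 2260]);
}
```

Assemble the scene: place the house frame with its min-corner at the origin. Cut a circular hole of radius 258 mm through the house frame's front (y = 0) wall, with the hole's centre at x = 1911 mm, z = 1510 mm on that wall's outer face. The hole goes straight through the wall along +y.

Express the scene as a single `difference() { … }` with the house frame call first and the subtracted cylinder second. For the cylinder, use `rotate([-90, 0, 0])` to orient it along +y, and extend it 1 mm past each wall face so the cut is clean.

difference() {
  house_frame();
  translate([1911, -1, 1510]) rotate([-90, 0, 0]) cylinder(h = 151, r = 258);
}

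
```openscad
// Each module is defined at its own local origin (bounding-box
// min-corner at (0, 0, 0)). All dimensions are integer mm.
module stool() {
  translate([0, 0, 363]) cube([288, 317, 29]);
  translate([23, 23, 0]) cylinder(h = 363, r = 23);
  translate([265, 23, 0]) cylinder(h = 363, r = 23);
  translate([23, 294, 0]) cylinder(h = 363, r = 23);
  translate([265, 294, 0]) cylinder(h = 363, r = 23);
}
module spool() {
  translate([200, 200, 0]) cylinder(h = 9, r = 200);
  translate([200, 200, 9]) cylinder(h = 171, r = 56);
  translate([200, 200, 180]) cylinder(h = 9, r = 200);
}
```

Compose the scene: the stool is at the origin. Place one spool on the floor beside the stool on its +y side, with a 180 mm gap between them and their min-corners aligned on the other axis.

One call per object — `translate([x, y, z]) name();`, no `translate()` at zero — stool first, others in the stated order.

stool();
translate([0, 497, 0]) spool();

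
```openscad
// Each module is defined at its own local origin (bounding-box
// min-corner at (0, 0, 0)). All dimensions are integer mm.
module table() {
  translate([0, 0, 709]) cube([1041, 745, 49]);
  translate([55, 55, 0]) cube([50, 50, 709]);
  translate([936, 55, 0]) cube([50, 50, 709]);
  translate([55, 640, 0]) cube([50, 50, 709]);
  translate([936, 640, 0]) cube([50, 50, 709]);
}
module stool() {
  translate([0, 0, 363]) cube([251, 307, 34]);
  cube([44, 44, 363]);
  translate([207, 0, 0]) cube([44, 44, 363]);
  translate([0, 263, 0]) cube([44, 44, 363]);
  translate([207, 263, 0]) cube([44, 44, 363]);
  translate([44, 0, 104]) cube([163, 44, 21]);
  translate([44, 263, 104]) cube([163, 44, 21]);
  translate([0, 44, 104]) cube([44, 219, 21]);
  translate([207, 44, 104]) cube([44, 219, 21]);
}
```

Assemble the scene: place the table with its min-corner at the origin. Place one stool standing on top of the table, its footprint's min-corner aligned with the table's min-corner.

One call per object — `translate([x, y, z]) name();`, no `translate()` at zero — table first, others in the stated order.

table();
translate([0, 0, 758]) stool();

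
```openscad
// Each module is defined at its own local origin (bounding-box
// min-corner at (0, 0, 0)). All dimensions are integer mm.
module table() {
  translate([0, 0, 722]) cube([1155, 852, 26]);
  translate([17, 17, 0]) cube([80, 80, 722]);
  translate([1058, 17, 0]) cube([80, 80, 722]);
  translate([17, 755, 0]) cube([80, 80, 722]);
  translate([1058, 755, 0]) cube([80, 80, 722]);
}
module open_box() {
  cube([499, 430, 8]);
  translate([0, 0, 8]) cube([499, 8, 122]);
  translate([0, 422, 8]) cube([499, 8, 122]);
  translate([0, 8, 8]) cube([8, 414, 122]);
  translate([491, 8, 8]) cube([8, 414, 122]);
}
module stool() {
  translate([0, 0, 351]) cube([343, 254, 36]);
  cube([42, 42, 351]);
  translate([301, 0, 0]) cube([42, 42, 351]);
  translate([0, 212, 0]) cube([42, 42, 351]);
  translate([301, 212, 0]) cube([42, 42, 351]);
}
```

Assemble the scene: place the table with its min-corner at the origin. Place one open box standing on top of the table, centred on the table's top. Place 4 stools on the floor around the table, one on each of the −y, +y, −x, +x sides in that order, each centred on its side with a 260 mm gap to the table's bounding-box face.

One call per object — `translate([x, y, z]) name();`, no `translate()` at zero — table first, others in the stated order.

table();
translate([328, 211, 748]) open_box();
translate([406, -514, 0]) stool();
translate([406, 1112, 0]) stool();
translate([-603, 299, 0]) stool();
translate([1415, 299, 0]) stool();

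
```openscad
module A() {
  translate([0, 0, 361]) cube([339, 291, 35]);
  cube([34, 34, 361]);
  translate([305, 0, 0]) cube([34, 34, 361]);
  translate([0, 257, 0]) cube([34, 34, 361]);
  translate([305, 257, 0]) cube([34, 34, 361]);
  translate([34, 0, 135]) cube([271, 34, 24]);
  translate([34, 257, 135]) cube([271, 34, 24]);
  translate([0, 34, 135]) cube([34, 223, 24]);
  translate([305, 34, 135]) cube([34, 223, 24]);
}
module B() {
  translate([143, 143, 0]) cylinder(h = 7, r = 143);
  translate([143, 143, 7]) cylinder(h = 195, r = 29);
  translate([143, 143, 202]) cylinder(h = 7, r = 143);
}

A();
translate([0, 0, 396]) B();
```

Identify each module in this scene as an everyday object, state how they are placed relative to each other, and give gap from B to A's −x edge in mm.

The spool's min-x is at 0; the stool's min-x is 0; gap = 0 mm.

A is a stool. B is a spool. The spool is on top of the stool. The gap from the spool to the stool's −x edge is 0 mm.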